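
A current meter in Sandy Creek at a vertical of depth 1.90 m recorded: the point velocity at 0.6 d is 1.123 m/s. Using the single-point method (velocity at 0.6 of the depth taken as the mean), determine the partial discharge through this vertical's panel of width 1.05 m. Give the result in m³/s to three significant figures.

2.24 m³/s

v̄ = v₀.₆ = 1.123 m/s
q = v̄ × d × w = 1.123 × 1.90 × 1.05 = 2.240 m³/s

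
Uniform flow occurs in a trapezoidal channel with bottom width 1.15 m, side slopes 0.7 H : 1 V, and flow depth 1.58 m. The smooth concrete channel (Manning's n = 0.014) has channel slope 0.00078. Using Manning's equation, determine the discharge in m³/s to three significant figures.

A = (b + z·y)·y = (1.15 + 0.7×1.58)×1.58 = 3.564 m²
P = b + 2y√(1+z²) = 1.15 + 2×1.58×√(1+0.7²) = 5.007 m
R = A/P = 3.564/5.007 = 0.7119 m
Q = (1/n)·A·R^(2/3)·S^(1/2) = (1/0.014) × 3.564 × 0.7119^(2/3) × 0.00078^(1/2) = 5.669 m³/s

5.67 m³/s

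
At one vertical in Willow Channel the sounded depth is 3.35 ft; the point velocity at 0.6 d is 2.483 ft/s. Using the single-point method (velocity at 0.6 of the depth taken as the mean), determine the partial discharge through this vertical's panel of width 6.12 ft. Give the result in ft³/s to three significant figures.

50.9 ft³/s

v̄ = v₀.₆ = 2.483 ft/s
q = v̄ × d × w = 2.483 × 3.35 × 6.12 = 50.91 ft³/s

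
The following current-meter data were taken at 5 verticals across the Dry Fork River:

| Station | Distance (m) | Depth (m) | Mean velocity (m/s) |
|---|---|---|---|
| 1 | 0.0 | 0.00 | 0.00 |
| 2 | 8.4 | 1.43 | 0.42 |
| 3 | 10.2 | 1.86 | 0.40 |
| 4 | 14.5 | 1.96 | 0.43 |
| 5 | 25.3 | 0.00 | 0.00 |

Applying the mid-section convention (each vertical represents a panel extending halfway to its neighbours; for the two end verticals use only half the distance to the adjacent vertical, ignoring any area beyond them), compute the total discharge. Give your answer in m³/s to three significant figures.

11.7 m³/s

w_2 = (10.2 − 0.0)/2 = 5.1 m; q_2 = 0.42 × 1.43 × 5.1 = 3.063 m³/s
w_3 = (14.5 − 8.4)/2 = 3.05 m; q_3 = 0.40 × 1.86 × 3.05 = 2.269 m³/s
w_4 = (25.3 − 10.2)/2 = 7.55 m; q_4 = 0.43 × 1.96 × 7.55 = 6.363 m³/s
Stations 1, 5 contribute zero (depth or velocity is 0).
Q = Σ qᵢ = 11.70 m³/s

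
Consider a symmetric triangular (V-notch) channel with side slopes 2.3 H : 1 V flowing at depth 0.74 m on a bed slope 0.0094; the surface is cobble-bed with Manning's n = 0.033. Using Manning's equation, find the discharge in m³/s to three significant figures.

A = z·y² = 2.3×0.74² = 1.259 m²
P = 2y√(1+z²) = 2×0.74×√(1+2.3²) = 3.712 m
R = A/P = 1.259/3.712 = 0.3393 m
Q = (1/n)·A·R^(2/3)·S^(1/2) = (1/0.033) × 1.259 × 0.3393^(2/3) × 0.0094^(1/2) = 1.800 m³/s

1.80 m³/s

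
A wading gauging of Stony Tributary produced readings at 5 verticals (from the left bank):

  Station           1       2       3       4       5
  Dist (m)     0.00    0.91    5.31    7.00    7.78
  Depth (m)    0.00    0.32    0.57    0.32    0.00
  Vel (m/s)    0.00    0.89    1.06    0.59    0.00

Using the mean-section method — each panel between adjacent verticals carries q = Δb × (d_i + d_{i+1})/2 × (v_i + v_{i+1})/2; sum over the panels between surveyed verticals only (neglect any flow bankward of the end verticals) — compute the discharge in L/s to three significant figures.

2630 L/s

Panel 1-2: Δb = 0.91 m, d̄ = (0.00+0.32)/2 = 0.16, v̄ = (0.00+0.89)/2 = 0.445 → q = 0.91×0.16×0.445 = 0.06479 m³/s
Panel 2-3: Δb = 4.4 m, d̄ = (0.32+0.57)/2 = 0.445, v̄ = (0.89+1.06)/2 = 0.975 → q = 4.4×0.445×0.975 = 1.909 m³/s
Panel 3-4: Δb = 1.69 m, d̄ = (0.57+0.32)/2 = 0.445, v̄ = (1.06+0.59)/2 = 0.825 → q = 1.69×0.445×0.825 = 0.6204 m³/s
Panel 4-5: Δb = 0.78 m, d̄ = (0.32+0.00)/2 = 0.16, v̄ = (0.59+0.00)/2 = 0.295 → q = 0.78×0.16×0.295 = 0.03682 m³/s
Q = Σ q = 2.631 m³/s
= 2.631 × 1000 = 2631 L/s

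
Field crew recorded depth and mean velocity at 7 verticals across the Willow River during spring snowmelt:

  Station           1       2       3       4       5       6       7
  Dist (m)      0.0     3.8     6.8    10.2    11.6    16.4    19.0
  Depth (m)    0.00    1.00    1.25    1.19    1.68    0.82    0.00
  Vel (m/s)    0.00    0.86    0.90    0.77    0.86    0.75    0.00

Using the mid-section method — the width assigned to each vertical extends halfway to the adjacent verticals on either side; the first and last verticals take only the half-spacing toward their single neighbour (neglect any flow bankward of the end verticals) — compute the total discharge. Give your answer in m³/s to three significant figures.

15.5 m³/s

w_2 = (6.8 − 0.0)/2 = 3.4 m; q_2 = 0.86 × 1.00 × 3.4 = 2.924 m³/s
w_3 = (10.2 − 3.8)/2 = 3.2 m; q_3 = 0.90 × 1.25 × 3.2 = 3.600 m³/s
w_4 = (11.6 − 6.8)/2 = 2.4 m; q_4 = 0.77 × 1.19 × 2.4 = 2.199 m³/s
w_5 = (16.4 − 10.2)/2 = 3.1 m; q_5 = 0.86 × 1.68 × 3.1 = 4.479 m³/s
w_6 = (19.0 − 11.6)/2 = 3.7 m; q_6 = 0.75 × 0.82 × 3.7 = 2.276 m³/s
Stations 1, 7 contribute zero (depth or velocity is 0).
Q = Σ qᵢ = 15.48 m³/s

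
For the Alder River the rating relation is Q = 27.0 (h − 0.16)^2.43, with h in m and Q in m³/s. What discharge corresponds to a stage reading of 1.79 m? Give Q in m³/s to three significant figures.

Q = 27.0 × (1.79 − 0.16)^2.43 = 27.0 × 1.63^2.43 = 88.51 m³/s

88.5 m³/s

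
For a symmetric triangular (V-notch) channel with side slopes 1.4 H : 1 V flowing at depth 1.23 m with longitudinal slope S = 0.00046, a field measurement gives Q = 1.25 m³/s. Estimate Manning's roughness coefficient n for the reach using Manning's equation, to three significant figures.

0.0229

A = z·y² = 1.4×1.23² = 2.118 m²
P = 2y√(1+z²) = 2×1.23×√(1+1.4²) = 4.232 m
R = A/P = 2.118/4.232 = 0.5004 m
n = (1/Q)·A·R^(2/3)·S^(1/2) = (1/1.25) × 2.118 × 0.6303 × 0.02145 = 0.02291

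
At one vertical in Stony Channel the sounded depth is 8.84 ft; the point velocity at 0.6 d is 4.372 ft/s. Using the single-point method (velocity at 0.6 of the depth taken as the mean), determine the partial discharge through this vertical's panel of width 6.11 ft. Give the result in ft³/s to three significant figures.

v̄ = v₀.₆ = 4.372 ft/s
q = v̄ × d × w = 4.372 × 8.84 × 6.11 = 236.1 ft³/s

236 ft³/s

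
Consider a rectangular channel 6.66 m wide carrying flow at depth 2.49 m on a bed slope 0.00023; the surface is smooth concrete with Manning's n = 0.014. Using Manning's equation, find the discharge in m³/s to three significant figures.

22.7 m³/s

A = b·y = 6.66 × 2.49 = 16.58 m²
P = b + 2y = 6.66 + 2×2.49 = 11.64 m
R = A/P = 16.58/11.64 = 1.425 m
Q = (1/n)·A·R^(2/3)·S^(1/2) = (1/0.014) × 16.58 × 1.425^(2/3) × 0.00023^(1/2) = 22.75 m³/s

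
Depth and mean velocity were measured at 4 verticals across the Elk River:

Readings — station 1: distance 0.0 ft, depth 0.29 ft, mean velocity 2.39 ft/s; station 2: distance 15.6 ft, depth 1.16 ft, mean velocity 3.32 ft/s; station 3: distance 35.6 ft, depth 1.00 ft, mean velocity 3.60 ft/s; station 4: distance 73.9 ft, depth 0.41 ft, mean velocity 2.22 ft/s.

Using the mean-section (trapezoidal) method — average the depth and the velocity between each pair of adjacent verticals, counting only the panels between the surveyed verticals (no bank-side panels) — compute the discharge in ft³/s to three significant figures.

186 ft³/s

Panel 1-2: Δb = 15.6 ft, d̄ = (0.29+1.16)/2 = 0.725, v̄ = (2.39+3.32)/2 = 2.855 → q = 15.6×0.725×2.855 = 32.29 ft³/s
Panel 2-3: Δb = 20 ft, d̄ = (1.16+1.00)/2 = 1.08, v̄ = (3.32+3.60)/2 = 3.46 → q = 20×1.08×3.46 = 74.74 ft³/s
Panel 3-4: Δb = 38.3 ft, d̄ = (1.00+0.41)/2 = 0.705, v̄ = (3.60+2.22)/2 = 2.91 → q = 38.3×0.705×2.91 = 78.57 ft³/s
Q = Σ q = 185.6 ft³/s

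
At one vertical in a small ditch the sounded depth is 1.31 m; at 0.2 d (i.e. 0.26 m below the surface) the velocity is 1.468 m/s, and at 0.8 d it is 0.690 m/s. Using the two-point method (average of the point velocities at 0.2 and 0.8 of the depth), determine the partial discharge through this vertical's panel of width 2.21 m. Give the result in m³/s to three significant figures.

3.12 m³/s

v̄ = (1.468 + 0.690) / 2 = 1.079 m/s
q = v̄ × d × w = 1.079 × 1.31 × 2.21 = 3.124 m³/s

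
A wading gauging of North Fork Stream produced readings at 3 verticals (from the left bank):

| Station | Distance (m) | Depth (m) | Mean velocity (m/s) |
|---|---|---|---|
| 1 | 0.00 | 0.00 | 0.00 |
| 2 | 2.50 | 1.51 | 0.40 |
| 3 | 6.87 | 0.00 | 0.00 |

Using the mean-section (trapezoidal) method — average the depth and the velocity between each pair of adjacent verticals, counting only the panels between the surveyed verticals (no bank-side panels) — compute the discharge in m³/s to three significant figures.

Panel 1-2: Δb = 2.5 m, d̄ = (0.00+1.51)/2 = 0.755, v̄ = (0.00+0.40)/2 = 0.2 → q = 2.5×0.755×0.2 = 0.3775 m³/s
Panel 2-3: Δb = 4.37 m, d̄ = (1.51+0.00)/2 = 0.755, v̄ = (0.40+0.00)/2 = 0.2 → q = 4.37×0.755×0.2 = 0.6599 m³/s
Q = Σ q = 1.037 m³/s

1.04 m³/s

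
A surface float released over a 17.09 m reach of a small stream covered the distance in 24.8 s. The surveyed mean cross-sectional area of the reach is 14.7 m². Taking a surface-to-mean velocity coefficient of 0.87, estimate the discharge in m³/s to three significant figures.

8.81 m³/s

v_surface = L / t̄ = 17.09 / 24.8 = 0.6891 m/s
v_mean = 0.87 × 0.6891 = 0.5995 m/s
Q = A × v_mean = 14.7 × 0.5995 = 8.813 m³/s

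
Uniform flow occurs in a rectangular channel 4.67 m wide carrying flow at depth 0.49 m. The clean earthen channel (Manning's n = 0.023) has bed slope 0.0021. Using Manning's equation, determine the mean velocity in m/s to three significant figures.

A = b·y = 4.67 × 0.49 = 2.288 m²
P = b + 2y = 4.67 + 2×0.49 = 5.650 m
R = A/P = 2.288/5.650 = 0.4050 m
Q = (1/n)·A·R^(2/3)·S^(1/2) = (1/0.023) × 2.288 × 0.4050^(2/3) × 0.0021^(1/2) = 2.496 m³/s
V = Q/A = 2.496/2.288 = 1.091 m/s

1.09 m/s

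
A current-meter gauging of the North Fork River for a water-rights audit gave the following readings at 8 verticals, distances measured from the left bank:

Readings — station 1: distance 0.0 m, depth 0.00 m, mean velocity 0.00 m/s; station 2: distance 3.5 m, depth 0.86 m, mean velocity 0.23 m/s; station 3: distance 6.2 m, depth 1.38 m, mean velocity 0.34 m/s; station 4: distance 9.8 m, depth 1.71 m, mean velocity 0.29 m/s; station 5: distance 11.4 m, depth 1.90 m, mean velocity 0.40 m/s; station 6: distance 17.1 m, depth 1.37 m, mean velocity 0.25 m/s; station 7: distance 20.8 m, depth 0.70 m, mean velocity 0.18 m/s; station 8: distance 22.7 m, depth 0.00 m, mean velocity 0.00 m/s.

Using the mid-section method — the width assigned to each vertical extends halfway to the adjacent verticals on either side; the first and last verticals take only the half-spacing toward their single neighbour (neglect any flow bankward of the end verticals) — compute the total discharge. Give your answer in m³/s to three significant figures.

w_2 = (6.2 − 0.0)/2 = 3.1 m; q_2 = 0.23 × 0.86 × 3.1 = 0.6132 m³/s
w_3 = (9.8 − 3.5)/2 = 3.15 m; q_3 = 0.34 × 1.38 × 3.15 = 1.478 m³/s
w_4 = (11.4 − 6.2)/2 = 2.6 m; q_4 = 0.29 × 1.71 × 2.6 = 1.289 m³/s
w_5 = (17.1 − 9.8)/2 = 3.65 m; q_5 = 0.40 × 1.90 × 3.65 = 2.774 m³/s
w_6 = (20.8 − 11.4)/2 = 4.7 m; q_6 = 0.25 × 1.37 × 4.7 = 1.610 m³/s
w_7 = (22.7 − 17.1)/2 = 2.8 m; q_7 = 0.18 × 0.70 × 2.8 = 0.3528 m³/s
Stations 1, 8 contribute zero (depth or velocity is 0).
Q = Σ qᵢ = 8.117 m³/s

8.12 m³/s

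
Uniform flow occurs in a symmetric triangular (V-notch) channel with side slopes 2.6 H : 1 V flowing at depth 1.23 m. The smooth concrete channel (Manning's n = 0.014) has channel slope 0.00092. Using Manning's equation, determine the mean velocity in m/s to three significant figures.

1.50 m/s

A = z·y² = 2.6×1.23² = 3.934 m²
P = 2y√(1+z²) = 2×1.23×√(1+2.6²) = 6.853 m
R = A/P = 3.934/6.853 = 0.5740 m
Q = (1/n)·A·R^(2/3)·S^(1/2) = (1/0.014) × 3.934 × 0.5740^(2/3) × 0.00092^(1/2) = 5.886 m³/s
V = Q/A = 5.886/3.934 = 1.496 m/s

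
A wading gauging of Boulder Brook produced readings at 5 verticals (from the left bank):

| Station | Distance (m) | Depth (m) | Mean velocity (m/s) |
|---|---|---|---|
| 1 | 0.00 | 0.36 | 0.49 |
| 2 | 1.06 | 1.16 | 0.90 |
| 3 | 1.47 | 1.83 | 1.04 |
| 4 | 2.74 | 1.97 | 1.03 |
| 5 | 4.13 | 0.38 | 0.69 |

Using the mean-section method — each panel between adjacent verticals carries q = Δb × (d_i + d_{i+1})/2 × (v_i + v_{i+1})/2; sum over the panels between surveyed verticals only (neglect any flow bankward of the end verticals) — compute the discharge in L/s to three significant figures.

5060 L/s

Panel 1-2: Δb = 1.06 m, d̄ = (0.36+1.16)/2 = 0.76, v̄ = (0.49+0.90)/2 = 0.695 → q = 1.06×0.76×0.695 = 0.5599 m³/s
Panel 2-3: Δb = 0.41 m, d̄ = (1.16+1.83)/2 = 1.495, v̄ = (0.90+1.04)/2 = 0.97 → q = 0.41×1.495×0.97 = 0.5946 m³/s
Panel 3-4: Δb = 1.27 m, d̄ = (1.83+1.97)/2 = 1.9, v̄ = (1.04+1.03)/2 = 1.035 → q = 1.27×1.9×1.035 = 2.497 m³/s
Panel 4-5: Δb = 1.39 m, d̄ = (1.97+0.38)/2 = 1.175, v̄ = (1.03+0.69)/2 = 0.86 → q = 1.39×1.175×0.86 = 1.405 m³/s
Q = Σ q = 5.057 m³/s
= 5.057 × 1000 = 5057 L/s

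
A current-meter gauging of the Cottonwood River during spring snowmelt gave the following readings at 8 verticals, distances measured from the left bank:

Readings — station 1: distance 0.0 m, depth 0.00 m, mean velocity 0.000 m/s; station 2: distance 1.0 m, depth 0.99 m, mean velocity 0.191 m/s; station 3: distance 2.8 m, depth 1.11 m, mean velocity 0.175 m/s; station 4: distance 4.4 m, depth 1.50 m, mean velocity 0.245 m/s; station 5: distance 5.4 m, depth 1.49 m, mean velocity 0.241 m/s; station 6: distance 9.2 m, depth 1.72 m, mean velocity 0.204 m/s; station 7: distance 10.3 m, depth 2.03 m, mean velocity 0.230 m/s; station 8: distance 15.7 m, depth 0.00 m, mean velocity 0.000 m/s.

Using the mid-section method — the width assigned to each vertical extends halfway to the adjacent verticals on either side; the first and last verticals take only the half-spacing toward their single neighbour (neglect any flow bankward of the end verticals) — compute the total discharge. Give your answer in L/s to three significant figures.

4310 L/s

w_2 = (2.8 − 0.0)/2 = 1.4 m; q_2 = 0.191 × 0.99 × 1.4 = 0.2647 m³/s
w_3 = (4.4 − 1.0)/2 = 1.7 m; q_3 = 0.175 × 1.11 × 1.7 = 0.3302 m³/s
w_4 = (5.4 − 2.8)/2 = 1.3 m; q_4 = 0.245 × 1.50 × 1.3 = 0.4778 m³/s
w_5 = (9.2 − 4.4)/2 = 2.4 m; q_5 = 0.241 × 1.49 × 2.4 = 0.8618 m³/s
w_6 = (10.3 − 5.4)/2 = 2.45 m; q_6 = 0.204 × 1.72 × 2.45 = 0.8597 m³/s
w_7 = (15.7 − 9.2)/2 = 3.25 m; q_7 = 0.230 × 2.03 × 3.25 = 1.517 m³/s
Stations 1, 8 contribute zero (depth or velocity is 0).
Q = Σ qᵢ = 4.312 m³/s
= 4.312 × 1000 = 4312 L/s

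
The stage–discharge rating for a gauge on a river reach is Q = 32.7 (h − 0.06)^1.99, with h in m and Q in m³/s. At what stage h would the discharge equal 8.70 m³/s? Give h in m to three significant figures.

h − h₀ = (Q/C)^(1/b) = (8.70/32.7)^(1/1.99) = 0.5141 m
h = 0.06 + 0.5141 = 0.5741 m

0.574 m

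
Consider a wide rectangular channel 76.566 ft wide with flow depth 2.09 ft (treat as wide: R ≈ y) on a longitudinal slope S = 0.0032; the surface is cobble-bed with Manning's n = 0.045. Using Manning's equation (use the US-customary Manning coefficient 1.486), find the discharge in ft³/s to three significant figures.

489 ft³/s

A = b·y = 76.566 × 2.09 = 160.0 ft²
Wide channel: R ≈ y = 2.09 ft
Q = (1.486/n)·A·R^(2/3)·S^(1/2) = (1.486/0.045) × 160.0 × 2.090^(2/3) × 0.0032^(1/2) = 488.6 ft³/s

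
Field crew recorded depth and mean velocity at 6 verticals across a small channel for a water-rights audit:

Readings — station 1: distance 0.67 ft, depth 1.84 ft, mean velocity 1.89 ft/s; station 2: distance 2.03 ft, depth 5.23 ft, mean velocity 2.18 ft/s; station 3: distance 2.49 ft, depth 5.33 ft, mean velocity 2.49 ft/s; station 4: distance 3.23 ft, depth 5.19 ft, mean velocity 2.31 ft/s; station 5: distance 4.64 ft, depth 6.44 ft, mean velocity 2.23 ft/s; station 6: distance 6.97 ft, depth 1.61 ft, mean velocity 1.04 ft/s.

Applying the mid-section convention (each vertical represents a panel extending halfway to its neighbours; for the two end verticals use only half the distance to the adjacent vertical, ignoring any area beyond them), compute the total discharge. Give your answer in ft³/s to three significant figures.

62.4 ft³/s

w_1 = (2.03 − 0.67)/2 = 0.68 ft; q_1 = 1.89 × 1.84 × 0.68 = 2.365 ft³/s
w_2 = (2.49 − 0.67)/2 = 0.91 ft; q_2 = 2.18 × 5.23 × 0.91 = 10.38 ft³/s
w_3 = (3.23 − 2.03)/2 = 0.6 ft; q_3 = 2.49 × 5.33 × 0.6 = 7.963 ft³/s
w_4 = (4.64 − 2.49)/2 = 1.075 ft; q_4 = 2.31 × 5.19 × 1.075 = 12.89 ft³/s
w_5 = (6.97 − 3.23)/2 = 1.87 ft; q_5 = 2.23 × 6.44 × 1.87 = 26.86 ft³/s
w_6 = (6.97 − 4.64)/2 = 1.165 ft; q_6 = 1.04 × 1.61 × 1.165 = 1.951 ft³/s
Q = Σ qᵢ = 62.40 ft³/s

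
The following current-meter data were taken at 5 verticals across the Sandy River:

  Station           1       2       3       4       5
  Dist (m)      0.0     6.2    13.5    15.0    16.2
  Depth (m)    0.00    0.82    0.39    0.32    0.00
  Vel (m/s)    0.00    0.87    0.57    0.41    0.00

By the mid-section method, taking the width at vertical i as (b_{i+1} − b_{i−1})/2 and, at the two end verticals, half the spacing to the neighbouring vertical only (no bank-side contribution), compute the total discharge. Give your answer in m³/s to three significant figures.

5.97 m³/s

w_2 = (13.5 − 0.0)/2 = 6.75 m; q_2 = 0.87 × 0.82 × 6.75 = 4.815 m³/s
w_3 = (15.0 − 6.2)/2 = 4.4 m; q_3 = 0.57 × 0.39 × 4.4 = 0.9781 m³/s
w_4 = (16.2 − 13.5)/2 = 1.35 m; q_4 = 0.41 × 0.32 × 1.35 = 0.1771 m³/s
Stations 1, 5 contribute zero (depth or velocity is 0).
Q = Σ qᵢ = 5.971 m³/s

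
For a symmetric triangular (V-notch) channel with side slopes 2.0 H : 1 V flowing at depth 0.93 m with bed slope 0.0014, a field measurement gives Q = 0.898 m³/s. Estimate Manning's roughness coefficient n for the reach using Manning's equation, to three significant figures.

0.0402

A = z·y² = 2.0×0.93² = 1.730 m²
P = 2y√(1+z²) = 2×0.93×√(1+2.0²) = 4.159 m
R = A/P = 1.730/4.159 = 0.4159 m
n = (1/Q)·A·R^(2/3)·S^(1/2) = (1/0.898) × 1.730 × 0.5572 × 0.03742 = 0.04016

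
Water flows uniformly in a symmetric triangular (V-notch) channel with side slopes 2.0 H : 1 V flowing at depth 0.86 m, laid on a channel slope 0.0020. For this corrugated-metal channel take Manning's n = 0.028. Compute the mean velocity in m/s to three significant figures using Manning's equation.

A = z·y² = 2.0×0.86² = 1.479 m²
P = 2y√(1+z²) = 2×0.86×√(1+2.0²) = 3.846 m
R = A/P = 1.479/3.846 = 0.3846 m
Q = (1/n)·A·R^(2/3)·S^(1/2) = (1/0.028) × 1.479 × 0.3846^(2/3) × 0.0020^(1/2) = 1.249 m³/s
V = Q/A = 1.249/1.479 = 0.8447 m/s

0.845 m/s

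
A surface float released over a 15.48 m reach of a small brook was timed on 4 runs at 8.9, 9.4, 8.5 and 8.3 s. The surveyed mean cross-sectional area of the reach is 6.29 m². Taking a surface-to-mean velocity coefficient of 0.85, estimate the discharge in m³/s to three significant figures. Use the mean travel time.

9.43 m³/s

t̄ = (8.9 + 9.4 + 8.5 + 8.3) / 4 = 8.775 s
v_surface = L / t̄ = 15.48 / 8.775 = 1.764 m/s
v_mean = 0.85 × 1.764 = 1.499 m/s
Q = A × v_mean = 6.29 × 1.499 = 9.432 m³/s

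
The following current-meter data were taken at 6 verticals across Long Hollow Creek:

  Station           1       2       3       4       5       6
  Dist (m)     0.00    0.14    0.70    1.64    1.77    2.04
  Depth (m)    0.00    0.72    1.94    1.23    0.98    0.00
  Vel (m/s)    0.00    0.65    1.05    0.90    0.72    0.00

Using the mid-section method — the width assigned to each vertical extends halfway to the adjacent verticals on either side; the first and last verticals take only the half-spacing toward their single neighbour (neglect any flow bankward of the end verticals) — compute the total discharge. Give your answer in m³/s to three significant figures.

w_2 = (0.70 − 0.00)/2 = 0.35 m; q_2 = 0.65 × 0.72 × 0.35 = 0.1638 m³/s
w_3 = (1.64 − 0.14)/2 = 0.75 m; q_3 = 1.05 × 1.94 × 0.75 = 1.528 m³/s
w_4 = (1.77 − 0.70)/2 = 0.535 m; q_4 = 0.90 × 1.23 × 0.535 = 0.5922 m³/s
w_5 = (2.04 − 1.64)/2 = 0.2 m; q_5 = 0.72 × 0.98 × 0.2 = 0.1411 m³/s
Stations 1, 6 contribute zero (depth or velocity is 0).
Q = Σ qᵢ = 2.425 m³/s

2.42 m³/s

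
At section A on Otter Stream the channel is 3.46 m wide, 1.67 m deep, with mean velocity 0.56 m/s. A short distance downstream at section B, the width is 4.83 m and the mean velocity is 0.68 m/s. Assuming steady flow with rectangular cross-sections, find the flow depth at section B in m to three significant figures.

0.985 m

Q = A₁V₁ = (3.46×1.67) × 0.56 = 3.236 m³/s
d₂ = Q/(b₂ V₂) = 3.236/(4.83×0.68) = 0.9852 m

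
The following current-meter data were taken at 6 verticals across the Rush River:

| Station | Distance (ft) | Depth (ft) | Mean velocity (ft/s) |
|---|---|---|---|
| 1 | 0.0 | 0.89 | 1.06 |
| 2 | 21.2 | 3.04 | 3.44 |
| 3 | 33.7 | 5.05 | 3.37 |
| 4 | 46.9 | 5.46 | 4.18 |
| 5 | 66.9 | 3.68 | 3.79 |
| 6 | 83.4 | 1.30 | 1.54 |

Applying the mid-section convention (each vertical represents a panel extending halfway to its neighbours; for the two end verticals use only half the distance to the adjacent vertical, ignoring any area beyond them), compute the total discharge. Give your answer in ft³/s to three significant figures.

w_1 = (21.2 − 0.0)/2 = 10.6 ft; q_1 = 1.06 × 0.89 × 10.6 = 10.00 ft³/s
w_2 = (33.7 − 0.0)/2 = 16.85 ft; q_2 = 3.44 × 3.04 × 16.85 = 176.2 ft³/s
w_3 = (46.9 − 21.2)/2 = 12.85 ft; q_3 = 3.37 × 5.05 × 12.85 = 218.7 ft³/s
w_4 = (66.9 − 33.7)/2 = 16.6 ft; q_4 = 4.18 × 5.46 × 16.6 = 378.9 ft³/s
w_5 = (83.4 − 46.9)/2 = 18.25 ft; q_5 = 3.79 × 3.68 × 18.25 = 254.5 ft³/s
w_6 = (83.4 − 66.9)/2 = 8.25 ft; q_6 = 1.54 × 1.30 × 8.25 = 16.52 ft³/s
Q = Σ qᵢ = 1055 ft³/s

1050 ft³/s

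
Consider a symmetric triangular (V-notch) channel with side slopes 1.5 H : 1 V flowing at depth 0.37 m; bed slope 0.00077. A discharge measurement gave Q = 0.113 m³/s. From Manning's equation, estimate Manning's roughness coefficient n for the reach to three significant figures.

A = z·y² = 1.5×0.37² = 0.2054 m²
P = 2y√(1+z²) = 2×0.37×√(1+1.5²) = 1.334 m
R = A/P = 0.2054/1.334 = 0.1539 m
n = (1/Q)·A·R^(2/3)·S^(1/2) = (1/0.113) × 0.2054 × 0.2872 × 0.02775 = 0.01448

0.0145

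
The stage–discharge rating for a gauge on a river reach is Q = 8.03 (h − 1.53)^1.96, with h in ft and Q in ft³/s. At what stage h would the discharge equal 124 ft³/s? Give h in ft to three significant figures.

5.57 ft

h − h₀ = (Q/C)^(1/b) = (124/8.03)^(1/1.96) = 4.041 ft
h = 1.53 + 4.041 = 5.571 ft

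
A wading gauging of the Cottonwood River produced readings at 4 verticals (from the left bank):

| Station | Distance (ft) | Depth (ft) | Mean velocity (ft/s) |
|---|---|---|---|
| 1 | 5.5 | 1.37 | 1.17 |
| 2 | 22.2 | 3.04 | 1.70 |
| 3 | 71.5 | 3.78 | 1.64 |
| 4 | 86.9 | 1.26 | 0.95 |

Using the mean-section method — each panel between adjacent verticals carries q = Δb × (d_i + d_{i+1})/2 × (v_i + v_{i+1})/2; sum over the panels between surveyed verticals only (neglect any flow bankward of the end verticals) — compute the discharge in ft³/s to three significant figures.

Panel 1-2: Δb = 16.7 ft, d̄ = (1.37+3.04)/2 = 2.205, v̄ = (1.17+1.70)/2 = 1.435 → q = 16.7×2.205×1.435 = 52.84 ft³/s
Panel 2-3: Δb = 49.3 ft, d̄ = (3.04+3.78)/2 = 3.41, v̄ = (1.70+1.64)/2 = 1.67 → q = 49.3×3.41×1.67 = 280.7 ft³/s
Panel 3-4: Δb = 15.4 ft, d̄ = (3.78+1.26)/2 = 2.52, v̄ = (1.64+0.95)/2 = 1.295 → q = 15.4×2.52×1.295 = 50.26 ft³/s
Q = Σ q = 383.8 ft³/s

384 ft³/s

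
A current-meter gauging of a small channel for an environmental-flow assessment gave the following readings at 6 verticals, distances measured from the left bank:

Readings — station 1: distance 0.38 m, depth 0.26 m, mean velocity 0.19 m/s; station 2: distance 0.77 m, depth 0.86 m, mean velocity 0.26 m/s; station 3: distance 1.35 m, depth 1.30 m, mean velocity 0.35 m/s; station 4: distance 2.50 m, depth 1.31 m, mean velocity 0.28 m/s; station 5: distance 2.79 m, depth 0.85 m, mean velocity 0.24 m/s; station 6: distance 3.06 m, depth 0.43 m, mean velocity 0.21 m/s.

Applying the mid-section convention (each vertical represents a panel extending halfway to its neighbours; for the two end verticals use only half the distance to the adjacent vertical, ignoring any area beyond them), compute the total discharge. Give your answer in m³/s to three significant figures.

w_1 = (0.77 − 0.38)/2 = 0.195 m; q_1 = 0.19 × 0.26 × 0.195 = 0.009633 m³/s
w_2 = (1.35 − 0.38)/2 = 0.485 m; q_2 = 0.26 × 0.86 × 0.485 = 0.1084 m³/s
w_3 = (2.50 − 0.77)/2 = 0.865 m; q_3 = 0.35 × 1.30 × 0.865 = 0.3936 m³/s
w_4 = (2.79 − 1.35)/2 = 0.72 m; q_4 = 0.28 × 1.31 × 0.72 = 0.2641 m³/s
w_5 = (3.06 − 2.50)/2 = 0.28 m; q_5 = 0.24 × 0.85 × 0.28 = 0.05712 m³/s
w_6 = (3.06 − 2.79)/2 = 0.135 m; q_6 = 0.21 × 0.43 × 0.135 = 0.01219 m³/s
Q = Σ qᵢ = 0.8451 m³/s

0.845 m³/s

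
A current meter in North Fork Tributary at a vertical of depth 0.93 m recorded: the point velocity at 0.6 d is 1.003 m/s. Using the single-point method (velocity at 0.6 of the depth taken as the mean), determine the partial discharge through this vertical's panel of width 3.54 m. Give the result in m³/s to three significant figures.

v̄ = v₀.₆ = 1.003 m/s
q = v̄ × d × w = 1.003 × 0.93 × 3.54 = 3.302 m³/s

3.30 m³/s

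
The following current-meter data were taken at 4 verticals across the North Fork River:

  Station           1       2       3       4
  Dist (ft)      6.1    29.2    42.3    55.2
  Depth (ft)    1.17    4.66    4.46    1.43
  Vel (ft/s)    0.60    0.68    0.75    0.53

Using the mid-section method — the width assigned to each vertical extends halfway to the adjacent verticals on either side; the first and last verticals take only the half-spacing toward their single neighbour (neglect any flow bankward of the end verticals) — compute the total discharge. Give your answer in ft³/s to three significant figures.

w_1 = (29.2 − 6.1)/2 = 11.55 ft; q_1 = 0.60 × 1.17 × 11.55 = 8.108 ft³/s
w_2 = (42.3 − 6.1)/2 = 18.1 ft; q_2 = 0.68 × 4.66 × 18.1 = 57.36 ft³/s
w_3 = (55.2 − 29.2)/2 = 13 ft; q_3 = 0.75 × 4.46 × 13 = 43.49 ft³/s
w_4 = (55.2 − 42.3)/2 = 6.45 ft; q_4 = 0.53 × 1.43 × 6.45 = 4.888 ft³/s
Q = Σ qᵢ = 113.8 ft³/s

114 ft³/s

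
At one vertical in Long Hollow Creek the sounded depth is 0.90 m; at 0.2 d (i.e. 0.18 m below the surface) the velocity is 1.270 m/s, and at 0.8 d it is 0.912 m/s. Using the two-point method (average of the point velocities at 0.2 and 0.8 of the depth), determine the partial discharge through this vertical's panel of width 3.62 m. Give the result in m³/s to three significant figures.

3.55 m³/s

v̄ = (1.270 + 0.912) / 2 = 1.091 m/s
q = v̄ × d × w = 1.091 × 0.90 × 3.62 = 3.554 m³/s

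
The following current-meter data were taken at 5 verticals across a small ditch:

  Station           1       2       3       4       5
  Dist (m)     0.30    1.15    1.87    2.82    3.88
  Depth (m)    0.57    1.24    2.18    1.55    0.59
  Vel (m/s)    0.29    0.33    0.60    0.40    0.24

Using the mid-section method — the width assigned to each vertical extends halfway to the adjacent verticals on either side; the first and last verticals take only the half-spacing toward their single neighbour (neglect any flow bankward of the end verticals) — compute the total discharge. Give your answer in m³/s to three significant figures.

2.18 m³/s

w_1 = (1.15 − 0.30)/2 = 0.425 m; q_1 = 0.29 × 0.57 × 0.425 = 0.07025 m³/s
w_2 = (1.87 − 0.30)/2 = 0.785 m; q_2 = 0.33 × 1.24 × 0.785 = 0.3212 m³/s
w_3 = (2.82 − 1.15)/2 = 0.835 m; q_3 = 0.60 × 2.18 × 0.835 = 1.092 m³/s
w_4 = (3.88 − 1.87)/2 = 1.005 m; q_4 = 0.40 × 1.55 × 1.005 = 0.6231 m³/s
w_5 = (3.88 − 2.82)/2 = 0.53 m; q_5 = 0.24 × 0.59 × 0.53 = 0.07505 m³/s
Q = Σ qᵢ = 2.182 m³/s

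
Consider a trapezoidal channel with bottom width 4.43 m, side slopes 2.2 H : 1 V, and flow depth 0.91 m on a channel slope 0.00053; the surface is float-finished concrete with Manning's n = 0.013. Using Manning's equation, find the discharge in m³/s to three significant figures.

7.88 m³/s

A = (b + z·y)·y = (4.43 + 2.2×0.91)×0.91 = 5.853 m²
P = b + 2y√(1+z²) = 4.43 + 2×0.91×√(1+2.2²) = 8.828 m
R = A/P = 5.853/8.828 = 0.6630 m
Q = (1/n)·A·R^(2/3)·S^(1/2) = (1/0.013) × 5.853 × 0.6630^(2/3) × 0.00053^(1/2) = 7.881 m³/s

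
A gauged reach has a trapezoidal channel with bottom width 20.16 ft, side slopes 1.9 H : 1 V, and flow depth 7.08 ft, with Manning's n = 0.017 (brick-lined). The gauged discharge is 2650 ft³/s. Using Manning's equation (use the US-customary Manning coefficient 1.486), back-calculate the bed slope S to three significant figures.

0.00206

A = (b + z·y)·y = (20.16 + 1.9×7.08)×7.08 = 238.0 ft²
P = b + 2y√(1+z²) = 20.16 + 2×7.08×√(1+1.9²) = 50.56 ft
R = A/P = 238.0/50.56 = 4.706 ft
S = (Q·n / (1.486·A·R^(2/3)))² = (2650×0.017 / (1.486×238.0×2.808))² = 0.002058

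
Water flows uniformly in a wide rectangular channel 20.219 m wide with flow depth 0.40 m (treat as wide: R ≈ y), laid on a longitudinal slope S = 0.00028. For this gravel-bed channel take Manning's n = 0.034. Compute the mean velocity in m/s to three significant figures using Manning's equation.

0.267 m/s

A = b·y = 20.219 × 0.40 = 8.088 m²
Wide channel: R ≈ y = 0.40 m
Q = (1/n)·A·R^(2/3)·S^(1/2) = (1/0.034) × 8.088 × 0.4000^(2/3) × 0.00028^(1/2) = 2.161 m³/s
V = Q/A = 2.161/8.088 = 0.2672 m/s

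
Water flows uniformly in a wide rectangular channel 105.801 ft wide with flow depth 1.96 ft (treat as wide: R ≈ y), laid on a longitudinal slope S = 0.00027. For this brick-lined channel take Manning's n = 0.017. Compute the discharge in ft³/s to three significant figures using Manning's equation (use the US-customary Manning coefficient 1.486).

A = b·y = 105.801 × 1.96 = 207.4 ft²
Wide channel: R ≈ y = 1.96 ft
Q = (1.486/n)·A·R^(2/3)·S^(1/2) = (1.486/0.017) × 207.4 × 1.960^(2/3) × 0.00027^(1/2) = 466.5 ft³/s

466 ft³/s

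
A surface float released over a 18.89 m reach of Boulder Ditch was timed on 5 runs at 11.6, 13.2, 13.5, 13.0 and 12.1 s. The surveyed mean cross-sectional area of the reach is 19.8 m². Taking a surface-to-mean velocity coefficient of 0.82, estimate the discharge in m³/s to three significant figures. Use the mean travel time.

t̄ = (11.6 + 13.2 + 13.5 + 13.0 + 12.1) / 5 = 12.68 s
v_surface = L / t̄ = 18.89 / 12.68 = 1.490 m/s
v_mean = 0.82 × 1.490 = 1.222 m/s
Q = A × v_mean = 19.8 × 1.222 = 24.19 m³/s

24.2 m³/s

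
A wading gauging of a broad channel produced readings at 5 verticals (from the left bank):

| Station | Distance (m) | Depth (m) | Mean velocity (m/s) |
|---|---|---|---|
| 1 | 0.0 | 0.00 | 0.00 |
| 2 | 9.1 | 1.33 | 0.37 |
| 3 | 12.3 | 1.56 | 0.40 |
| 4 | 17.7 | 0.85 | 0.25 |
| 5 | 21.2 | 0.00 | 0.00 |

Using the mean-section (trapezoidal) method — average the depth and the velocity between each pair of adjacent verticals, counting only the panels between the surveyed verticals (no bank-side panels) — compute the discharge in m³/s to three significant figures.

5.20 m³/s

Panel 1-2: Δb = 9.1 m, d̄ = (0.00+1.33)/2 = 0.665, v̄ = (0.00+0.37)/2 = 0.185 → q = 9.1×0.665×0.185 = 1.120 m³/s
Panel 2-3: Δb = 3.2 m, d̄ = (1.33+1.56)/2 = 1.445, v̄ = (0.37+0.40)/2 = 0.385 → q = 3.2×1.445×0.385 = 1.780 m³/s
Panel 3-4: Δb = 5.4 m, d̄ = (1.56+0.85)/2 = 1.205, v̄ = (0.40+0.25)/2 = 0.325 → q = 5.4×1.205×0.325 = 2.115 m³/s
Panel 4-5: Δb = 3.5 m, d̄ = (0.85+0.00)/2 = 0.425, v̄ = (0.25+0.00)/2 = 0.125 → q = 3.5×0.425×0.125 = 0.1859 m³/s
Q = Σ q = 5.200 m³/s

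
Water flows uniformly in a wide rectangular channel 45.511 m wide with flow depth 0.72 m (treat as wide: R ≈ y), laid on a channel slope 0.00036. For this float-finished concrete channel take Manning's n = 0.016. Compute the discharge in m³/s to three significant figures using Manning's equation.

A = b·y = 45.511 × 0.72 = 32.77 m²
Wide channel: R ≈ y = 0.72 m
Q = (1/n)·A·R^(2/3)·S^(1/2) = (1/0.016) × 32.77 × 0.7200^(2/3) × 0.00036^(1/2) = 31.22 m³/s

31.2 m³/s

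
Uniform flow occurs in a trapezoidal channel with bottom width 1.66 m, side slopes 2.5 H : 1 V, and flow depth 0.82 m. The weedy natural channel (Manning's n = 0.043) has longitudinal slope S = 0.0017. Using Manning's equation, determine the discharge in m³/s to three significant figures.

1.84 m³/s

A = (b + z·y)·y = (1.66 + 2.5×0.82)×0.82 = 3.042 m²
P = b + 2y√(1+z²) = 1.66 + 2×0.82×√(1+2.5²) = 6.076 m
R = A/P = 3.042/6.076 = 0.5007 m
Q = (1/n)·A·R^(2/3)·S^(1/2) = (1/0.043) × 3.042 × 0.5007^(2/3) × 0.0017^(1/2) = 1.839 m³/s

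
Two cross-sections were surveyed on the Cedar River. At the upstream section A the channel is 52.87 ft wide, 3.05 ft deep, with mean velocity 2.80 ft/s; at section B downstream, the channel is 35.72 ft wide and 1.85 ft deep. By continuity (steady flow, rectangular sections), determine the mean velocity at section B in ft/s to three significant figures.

Q = A₁V₁ = (52.87×3.05) × 2.80 = 451.5 ft³/s
A₂ = 35.72 × 1.85 = 66.08 ft²
V₂ = Q/A₂ = 451.5/66.08 = 6.833 ft/s

6.83 ft/s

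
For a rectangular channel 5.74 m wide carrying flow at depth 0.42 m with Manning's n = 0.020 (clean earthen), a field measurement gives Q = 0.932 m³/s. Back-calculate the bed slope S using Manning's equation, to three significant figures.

A = b·y = 5.74 × 0.42 = 2.411 m²
P = b + 2y = 5.74 + 2×0.42 = 6.580 m
R = A/P = 2.411/6.580 = 0.3664 m
S = (Q·n / (1·A·R^(2/3)))² = (0.932×0.020 / (1×2.411×0.5120))² = 0.0002280

0.000228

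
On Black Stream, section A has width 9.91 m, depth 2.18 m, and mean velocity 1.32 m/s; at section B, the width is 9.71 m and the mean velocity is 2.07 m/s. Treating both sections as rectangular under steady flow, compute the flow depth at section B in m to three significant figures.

1.42 m

Q = A₁V₁ = (9.91×2.18) × 1.32 = 28.52 m³/s
d₂ = Q/(b₂ V₂) = 28.52/(9.71×2.07) = 1.419 m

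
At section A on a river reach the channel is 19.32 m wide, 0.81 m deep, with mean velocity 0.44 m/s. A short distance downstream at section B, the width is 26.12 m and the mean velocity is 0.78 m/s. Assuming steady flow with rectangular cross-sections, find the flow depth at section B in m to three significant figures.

Q = A₁V₁ = (19.32×0.81) × 0.44 = 6.886 m³/s
d₂ = Q/(b₂ V₂) = 6.886/(26.12×0.78) = 0.3380 m

0.338 m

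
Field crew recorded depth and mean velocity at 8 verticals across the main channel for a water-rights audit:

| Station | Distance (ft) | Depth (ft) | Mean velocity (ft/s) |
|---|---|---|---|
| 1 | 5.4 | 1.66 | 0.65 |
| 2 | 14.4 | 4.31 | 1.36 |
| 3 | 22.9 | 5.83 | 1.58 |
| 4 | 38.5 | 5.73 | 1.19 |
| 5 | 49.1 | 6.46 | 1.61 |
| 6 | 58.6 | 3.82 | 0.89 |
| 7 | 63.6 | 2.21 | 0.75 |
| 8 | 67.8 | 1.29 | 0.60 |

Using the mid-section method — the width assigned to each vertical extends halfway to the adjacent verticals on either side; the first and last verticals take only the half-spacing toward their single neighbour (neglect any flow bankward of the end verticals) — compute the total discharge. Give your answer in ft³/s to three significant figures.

395 ft³/s

w_1 = (14.4 − 5.4)/2 = 4.5 ft; q_1 = 0.65 × 1.66 × 4.5 = 4.856 ft³/s
w_2 = (22.9 − 5.4)/2 = 8.75 ft; q_2 = 1.36 × 4.31 × 8.75 = 51.29 ft³/s
w_3 = (38.5 − 14.4)/2 = 12.05 ft; q_3 = 1.58 × 5.83 × 12.05 = 111.0 ft³/s
w_4 = (49.1 − 22.9)/2 = 13.1 ft; q_4 = 1.19 × 5.73 × 13.1 = 89.32 ft³/s
w_5 = (58.6 − 38.5)/2 = 10.05 ft; q_5 = 1.61 × 6.46 × 10.05 = 104.5 ft³/s
w_6 = (63.6 − 49.1)/2 = 7.25 ft; q_6 = 0.89 × 3.82 × 7.25 = 24.65 ft³/s
w_7 = (67.8 − 58.6)/2 = 4.6 ft; q_7 = 0.75 × 2.21 × 4.6 = 7.625 ft³/s
w_8 = (67.8 − 63.6)/2 = 2.1 ft; q_8 = 0.60 × 1.29 × 2.1 = 1.625 ft³/s
Q = Σ qᵢ = 394.9 ft³/s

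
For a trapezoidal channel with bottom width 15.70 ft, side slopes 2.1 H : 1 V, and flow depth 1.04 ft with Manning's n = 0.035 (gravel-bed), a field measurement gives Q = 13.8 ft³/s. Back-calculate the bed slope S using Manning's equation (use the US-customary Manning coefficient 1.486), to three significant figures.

0.000349

A = (b + z·y)·y = (15.70 + 2.1×1.04)×1.04 = 18.60 ft²
P = b + 2y√(1+z²) = 15.70 + 2×1.04×√(1+2.1²) = 20.54 ft
R = A/P = 18.60/20.54 = 0.9056 ft
S = (Q·n / (1.486·A·R^(2/3)))² = (13.8×0.035 / (1.486×18.60×0.9360))² = 0.0003486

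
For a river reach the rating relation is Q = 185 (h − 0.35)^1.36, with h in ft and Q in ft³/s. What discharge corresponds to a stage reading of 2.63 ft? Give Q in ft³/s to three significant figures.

Q = 185 × (2.63 − 0.35)^1.36 = 185 × 2.28^1.36 = 567.5 ft³/s

567 ft³/s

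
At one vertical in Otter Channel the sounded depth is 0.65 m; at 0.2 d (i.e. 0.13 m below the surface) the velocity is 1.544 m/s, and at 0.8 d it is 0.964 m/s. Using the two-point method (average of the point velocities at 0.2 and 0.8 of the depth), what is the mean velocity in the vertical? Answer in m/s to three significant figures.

v̄ = (1.544 + 0.964) / 2 = 1.254 m/s

1.25 m/s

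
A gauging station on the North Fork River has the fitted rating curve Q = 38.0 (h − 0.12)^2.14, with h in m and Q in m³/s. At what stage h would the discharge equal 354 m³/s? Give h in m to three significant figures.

h − h₀ = (Q/C)^(1/b) = (354/38.0)^(1/2.14) = 2.837 m
h = 0.12 + 2.837 = 2.957 m

2.96 m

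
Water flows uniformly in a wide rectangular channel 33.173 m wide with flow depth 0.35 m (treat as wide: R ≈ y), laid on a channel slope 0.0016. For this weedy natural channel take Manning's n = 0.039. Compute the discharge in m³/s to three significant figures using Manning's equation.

5.91 m³/s

A = b·y = 33.173 × 0.35 = 11.61 m²
Wide channel: R ≈ y = 0.35 m
Q = (1/n)·A·R^(2/3)·S^(1/2) = (1/0.039) × 11.61 × 0.3500^(2/3) × 0.0016^(1/2) = 5.914 m³/s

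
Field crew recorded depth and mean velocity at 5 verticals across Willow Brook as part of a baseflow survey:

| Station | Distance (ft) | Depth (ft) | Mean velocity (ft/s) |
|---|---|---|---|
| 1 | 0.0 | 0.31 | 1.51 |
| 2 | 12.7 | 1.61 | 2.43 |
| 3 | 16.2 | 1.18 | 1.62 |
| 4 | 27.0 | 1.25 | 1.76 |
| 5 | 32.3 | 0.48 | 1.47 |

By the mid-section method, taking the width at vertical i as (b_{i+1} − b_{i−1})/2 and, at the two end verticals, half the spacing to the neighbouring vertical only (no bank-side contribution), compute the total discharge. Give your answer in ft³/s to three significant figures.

67.9 ft³/s

w_1 = (12.7 − 0.0)/2 = 6.35 ft; q_1 = 1.51 × 0.31 × 6.35 = 2.972 ft³/s
w_2 = (16.2 − 0.0)/2 = 8.1 ft; q_2 = 2.43 × 1.61 × 8.1 = 31.69 ft³/s
w_3 = (27.0 − 12.7)/2 = 7.15 ft; q_3 = 1.62 × 1.18 × 7.15 = 13.67 ft³/s
w_4 = (32.3 − 16.2)/2 = 8.05 ft; q_4 = 1.76 × 1.25 × 8.05 = 17.71 ft³/s
w_5 = (32.3 − 27.0)/2 = 2.65 ft; q_5 = 1.47 × 0.48 × 2.65 = 1.870 ft³/s
Q = Σ qᵢ = 67.91 ft³/s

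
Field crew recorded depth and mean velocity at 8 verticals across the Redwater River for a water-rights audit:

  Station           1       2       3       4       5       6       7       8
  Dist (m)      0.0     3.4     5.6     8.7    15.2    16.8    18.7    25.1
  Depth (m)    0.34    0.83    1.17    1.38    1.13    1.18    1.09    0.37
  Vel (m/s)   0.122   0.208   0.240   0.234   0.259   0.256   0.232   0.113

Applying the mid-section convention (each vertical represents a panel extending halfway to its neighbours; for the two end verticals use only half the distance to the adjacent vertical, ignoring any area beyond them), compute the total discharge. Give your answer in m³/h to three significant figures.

20700 m³/h

w_1 = (3.4 − 0.0)/2 = 1.7 m; q_1 = 0.122 × 0.34 × 1.7 = 0.07052 m³/s
w_2 = (5.6 − 0.0)/2 = 2.8 m; q_2 = 0.208 × 0.83 × 2.8 = 0.4834 m³/s
w_3 = (8.7 − 3.4)/2 = 2.65 m; q_3 = 0.240 × 1.17 × 2.65 = 0.7441 m³/s
w_4 = (15.2 − 5.6)/2 = 4.8 m; q_4 = 0.234 × 1.38 × 4.8 = 1.550 m³/s
w_5 = (16.8 − 8.7)/2 = 4.05 m; q_5 = 0.259 × 1.13 × 4.05 = 1.185 m³/s
w_6 = (18.7 − 15.2)/2 = 1.75 m; q_6 = 0.256 × 1.18 × 1.75 = 0.5286 m³/s
w_7 = (25.1 − 16.8)/2 = 4.15 m; q_7 = 0.232 × 1.09 × 4.15 = 1.049 m³/s
w_8 = (25.1 − 18.7)/2 = 3.2 m; q_8 = 0.113 × 0.37 × 3.2 = 0.1338 m³/s
Q = Σ qᵢ = 5.745 m³/s
= 5.745 × 3600 = 20680 m³/h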